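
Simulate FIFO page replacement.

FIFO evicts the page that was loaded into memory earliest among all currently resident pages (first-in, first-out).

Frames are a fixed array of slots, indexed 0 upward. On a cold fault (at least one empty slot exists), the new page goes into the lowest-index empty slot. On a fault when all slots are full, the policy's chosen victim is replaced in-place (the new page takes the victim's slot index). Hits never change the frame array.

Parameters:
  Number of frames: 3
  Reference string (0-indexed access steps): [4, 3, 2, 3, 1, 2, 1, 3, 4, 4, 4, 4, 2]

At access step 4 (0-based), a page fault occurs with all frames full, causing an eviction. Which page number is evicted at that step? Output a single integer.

Answer: 4

Derivation:
Step 0: ref 4 -> FAULT, frames=[4,-,-]
Step 1: ref 3 -> FAULT, frames=[4,3,-]
Step 2: ref 2 -> FAULT, frames=[4,3,2]
Step 3: ref 3 -> HIT, frames=[4,3,2]
Step 4: ref 1 -> FAULT, evict 4, frames=[1,3,2]
At step 4: evicted page 4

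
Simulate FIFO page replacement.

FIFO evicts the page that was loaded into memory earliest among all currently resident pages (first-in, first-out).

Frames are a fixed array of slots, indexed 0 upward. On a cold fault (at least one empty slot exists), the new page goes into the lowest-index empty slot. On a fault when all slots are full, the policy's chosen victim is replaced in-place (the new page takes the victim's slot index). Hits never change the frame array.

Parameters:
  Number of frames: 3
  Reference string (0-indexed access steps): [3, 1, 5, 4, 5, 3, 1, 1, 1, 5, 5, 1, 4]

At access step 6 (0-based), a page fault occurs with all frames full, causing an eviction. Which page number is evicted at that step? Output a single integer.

Answer: 5

Derivation:
Step 0: ref 3 -> FAULT, frames=[3,-,-]
Step 1: ref 1 -> FAULT, frames=[3,1,-]
Step 2: ref 5 -> FAULT, frames=[3,1,5]
Step 3: ref 4 -> FAULT, evict 3, frames=[4,1,5]
Step 4: ref 5 -> HIT, frames=[4,1,5]
Step 5: ref 3 -> FAULT, evict 1, frames=[4,3,5]
Step 6: ref 1 -> FAULT, evict 5, frames=[4,3,1]
At step 6: evicted page 5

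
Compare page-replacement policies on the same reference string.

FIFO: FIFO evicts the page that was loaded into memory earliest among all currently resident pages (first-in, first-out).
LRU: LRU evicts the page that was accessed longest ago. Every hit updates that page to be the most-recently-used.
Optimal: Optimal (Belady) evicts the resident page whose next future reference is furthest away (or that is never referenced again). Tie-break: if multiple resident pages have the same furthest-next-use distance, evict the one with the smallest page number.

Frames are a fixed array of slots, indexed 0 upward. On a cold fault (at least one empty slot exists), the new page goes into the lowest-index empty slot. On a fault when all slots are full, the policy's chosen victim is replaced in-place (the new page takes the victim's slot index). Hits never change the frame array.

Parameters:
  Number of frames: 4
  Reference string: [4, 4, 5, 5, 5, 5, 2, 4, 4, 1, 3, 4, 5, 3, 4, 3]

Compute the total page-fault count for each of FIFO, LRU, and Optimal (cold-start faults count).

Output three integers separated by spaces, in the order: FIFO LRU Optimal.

--- FIFO ---
  step 0: ref 4 -> FAULT, frames=[4,-,-,-] (faults so far: 1)
  step 1: ref 4 -> HIT, frames=[4,-,-,-] (faults so far: 1)
  step 2: ref 5 -> FAULT, frames=[4,5,-,-] (faults so far: 2)
  step 3: ref 5 -> HIT, frames=[4,5,-,-] (faults so far: 2)
  step 4: ref 5 -> HIT, frames=[4,5,-,-] (faults so far: 2)
  step 5: ref 5 -> HIT, frames=[4,5,-,-] (faults so far: 2)
  step 6: ref 2 -> FAULT, frames=[4,5,2,-] (faults so far: 3)
  step 7: ref 4 -> HIT, frames=[4,5,2,-] (faults so far: 3)
  step 8: ref 4 -> HIT, frames=[4,5,2,-] (faults so far: 3)
  step 9: ref 1 -> FAULT, frames=[4,5,2,1] (faults so far: 4)
  step 10: ref 3 -> FAULT, evict 4, frames=[3,5,2,1] (faults so far: 5)
  step 11: ref 4 -> FAULT, evict 5, frames=[3,4,2,1] (faults so far: 6)
  step 12: ref 5 -> FAULT, evict 2, frames=[3,4,5,1] (faults so far: 7)
  step 13: ref 3 -> HIT, frames=[3,4,5,1] (faults so far: 7)
  step 14: ref 4 -> HIT, frames=[3,4,5,1] (faults so far: 7)
  step 15: ref 3 -> HIT, frames=[3,4,5,1] (faults so far: 7)
  FIFO total faults: 7
--- LRU ---
  step 0: ref 4 -> FAULT, frames=[4,-,-,-] (faults so far: 1)
  step 1: ref 4 -> HIT, frames=[4,-,-,-] (faults so far: 1)
  step 2: ref 5 -> FAULT, frames=[4,5,-,-] (faults so far: 2)
  step 3: ref 5 -> HIT, frames=[4,5,-,-] (faults so far: 2)
  step 4: ref 5 -> HIT, frames=[4,5,-,-] (faults so far: 2)
  step 5: ref 5 -> HIT, frames=[4,5,-,-] (faults so far: 2)
  step 6: ref 2 -> FAULT, frames=[4,5,2,-] (faults so far: 3)
  step 7: ref 4 -> HIT, frames=[4,5,2,-] (faults so far: 3)
  step 8: ref 4 -> HIT, frames=[4,5,2,-] (faults so far: 3)
  step 9: ref 1 -> FAULT, frames=[4,5,2,1] (faults so far: 4)
  step 10: ref 3 -> FAULT, evict 5, frames=[4,3,2,1] (faults so far: 5)
  step 11: ref 4 -> HIT, frames=[4,3,2,1] (faults so far: 5)
  step 12: ref 5 -> FAULT, evict 2, frames=[4,3,5,1] (faults so far: 6)
  step 13: ref 3 -> HIT, frames=[4,3,5,1] (faults so far: 6)
  step 14: ref 4 -> HIT, frames=[4,3,5,1] (faults so far: 6)
  step 15: ref 3 -> HIT, frames=[4,3,5,1] (faults so far: 6)
  LRU total faults: 6
--- Optimal ---
  step 0: ref 4 -> FAULT, frames=[4,-,-,-] (faults so far: 1)
  step 1: ref 4 -> HIT, frames=[4,-,-,-] (faults so far: 1)
  step 2: ref 5 -> FAULT, frames=[4,5,-,-] (faults so far: 2)
  step 3: ref 5 -> HIT, frames=[4,5,-,-] (faults so far: 2)
  step 4: ref 5 -> HIT, frames=[4,5,-,-] (faults so far: 2)
  step 5: ref 5 -> HIT, frames=[4,5,-,-] (faults so far: 2)
  step 6: ref 2 -> FAULT, frames=[4,5,2,-] (faults so far: 3)
  step 7: ref 4 -> HIT, frames=[4,5,2,-] (faults so far: 3)
  step 8: ref 4 -> HIT, frames=[4,5,2,-] (faults so far: 3)
  step 9: ref 1 -> FAULT, frames=[4,5,2,1] (faults so far: 4)
  step 10: ref 3 -> FAULT, evict 1, frames=[4,5,2,3] (faults so far: 5)
  step 11: ref 4 -> HIT, frames=[4,5,2,3] (faults so far: 5)
  step 12: ref 5 -> HIT, frames=[4,5,2,3] (faults so far: 5)
  step 13: ref 3 -> HIT, frames=[4,5,2,3] (faults so far: 5)
  step 14: ref 4 -> HIT, frames=[4,5,2,3] (faults so far: 5)
  step 15: ref 3 -> HIT, frames=[4,5,2,3] (faults so far: 5)
  Optimal total faults: 5

Answer: 7 6 5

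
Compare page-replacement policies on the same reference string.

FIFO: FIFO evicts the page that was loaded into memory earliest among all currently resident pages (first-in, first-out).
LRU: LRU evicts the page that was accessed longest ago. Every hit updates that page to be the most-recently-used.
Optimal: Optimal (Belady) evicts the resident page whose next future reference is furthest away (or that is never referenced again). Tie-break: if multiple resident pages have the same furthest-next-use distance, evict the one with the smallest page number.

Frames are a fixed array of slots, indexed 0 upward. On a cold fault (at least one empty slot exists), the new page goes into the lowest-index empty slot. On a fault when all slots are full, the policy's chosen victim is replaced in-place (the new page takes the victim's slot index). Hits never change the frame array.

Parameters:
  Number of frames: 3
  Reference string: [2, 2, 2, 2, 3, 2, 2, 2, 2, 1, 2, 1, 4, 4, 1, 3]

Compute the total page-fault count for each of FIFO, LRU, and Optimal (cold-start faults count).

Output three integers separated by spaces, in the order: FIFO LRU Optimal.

Answer: 4 5 4

Derivation:
--- FIFO ---
  step 0: ref 2 -> FAULT, frames=[2,-,-] (faults so far: 1)
  step 1: ref 2 -> HIT, frames=[2,-,-] (faults so far: 1)
  step 2: ref 2 -> HIT, frames=[2,-,-] (faults so far: 1)
  step 3: ref 2 -> HIT, frames=[2,-,-] (faults so far: 1)
  step 4: ref 3 -> FAULT, frames=[2,3,-] (faults so far: 2)
  step 5: ref 2 -> HIT, frames=[2,3,-] (faults so far: 2)
  step 6: ref 2 -> HIT, frames=[2,3,-] (faults so far: 2)
  step 7: ref 2 -> HIT, frames=[2,3,-] (faults so far: 2)
  step 8: ref 2 -> HIT, frames=[2,3,-] (faults so far: 2)
  step 9: ref 1 -> FAULT, frames=[2,3,1] (faults so far: 3)
  step 10: ref 2 -> HIT, frames=[2,3,1] (faults so far: 3)
  step 11: ref 1 -> HIT, frames=[2,3,1] (faults so far: 3)
  step 12: ref 4 -> FAULT, evict 2, frames=[4,3,1] (faults so far: 4)
  step 13: ref 4 -> HIT, frames=[4,3,1] (faults so far: 4)
  step 14: ref 1 -> HIT, frames=[4,3,1] (faults so far: 4)
  step 15: ref 3 -> HIT, frames=[4,3,1] (faults so far: 4)
  FIFO total faults: 4
--- LRU ---
  step 0: ref 2 -> FAULT, frames=[2,-,-] (faults so far: 1)
  step 1: ref 2 -> HIT, frames=[2,-,-] (faults so far: 1)
  step 2: ref 2 -> HIT, frames=[2,-,-] (faults so far: 1)
  step 3: ref 2 -> HIT, frames=[2,-,-] (faults so far: 1)
  step 4: ref 3 -> FAULT, frames=[2,3,-] (faults so far: 2)
  step 5: ref 2 -> HIT, frames=[2,3,-] (faults so far: 2)
  step 6: ref 2 -> HIT, frames=[2,3,-] (faults so far: 2)
  step 7: ref 2 -> HIT, frames=[2,3,-] (faults so far: 2)
  step 8: ref 2 -> HIT, frames=[2,3,-] (faults so far: 2)
  step 9: ref 1 -> FAULT, frames=[2,3,1] (faults so far: 3)
  step 10: ref 2 -> HIT, frames=[2,3,1] (faults so far: 3)
  step 11: ref 1 -> HIT, frames=[2,3,1] (faults so far: 3)
  step 12: ref 4 -> FAULT, evict 3, frames=[2,4,1] (faults so far: 4)
  step 13: ref 4 -> HIT, frames=[2,4,1] (faults so far: 4)
  step 14: ref 1 -> HIT, frames=[2,4,1] (faults so far: 4)
  step 15: ref 3 -> FAULT, evict 2, frames=[3,4,1] (faults so far: 5)
  LRU total faults: 5
--- Optimal ---
  step 0: ref 2 -> FAULT, frames=[2,-,-] (faults so far: 1)
  step 1: ref 2 -> HIT, frames=[2,-,-] (faults so far: 1)
  step 2: ref 2 -> HIT, frames=[2,-,-] (faults so far: 1)
  step 3: ref 2 -> HIT, frames=[2,-,-] (faults so far: 1)
  step 4: ref 3 -> FAULT, frames=[2,3,-] (faults so far: 2)
  step 5: ref 2 -> HIT, frames=[2,3,-] (faults so far: 2)
  step 6: ref 2 -> HIT, frames=[2,3,-] (faults so far: 2)
  step 7: ref 2 -> HIT, frames=[2,3,-] (faults so far: 2)
  step 8: ref 2 -> HIT, frames=[2,3,-] (faults so far: 2)
  step 9: ref 1 -> FAULT, frames=[2,3,1] (faults so far: 3)
  step 10: ref 2 -> HIT, frames=[2,3,1] (faults so far: 3)
  step 11: ref 1 -> HIT, frames=[2,3,1] (faults so far: 3)
  step 12: ref 4 -> FAULT, evict 2, frames=[4,3,1] (faults so far: 4)
  step 13: ref 4 -> HIT, frames=[4,3,1] (faults so far: 4)
  step 14: ref 1 -> HIT, frames=[4,3,1] (faults so far: 4)
  step 15: ref 3 -> HIT, frames=[4,3,1] (faults so far: 4)
  Optimal total faults: 4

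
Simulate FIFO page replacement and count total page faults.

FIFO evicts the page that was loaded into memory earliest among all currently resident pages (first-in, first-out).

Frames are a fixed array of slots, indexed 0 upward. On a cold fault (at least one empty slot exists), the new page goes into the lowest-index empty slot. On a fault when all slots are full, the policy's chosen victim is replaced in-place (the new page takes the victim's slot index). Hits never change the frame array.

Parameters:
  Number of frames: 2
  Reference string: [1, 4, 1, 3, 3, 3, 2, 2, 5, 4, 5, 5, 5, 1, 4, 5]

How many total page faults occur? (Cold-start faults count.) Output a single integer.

Step 0: ref 1 → FAULT, frames=[1,-]
Step 1: ref 4 → FAULT, frames=[1,4]
Step 2: ref 1 → HIT, frames=[1,4]
Step 3: ref 3 → FAULT (evict 1), frames=[3,4]
Step 4: ref 3 → HIT, frames=[3,4]
Step 5: ref 3 → HIT, frames=[3,4]
Step 6: ref 2 → FAULT (evict 4), frames=[3,2]
Step 7: ref 2 → HIT, frames=[3,2]
Step 8: ref 5 → FAULT (evict 3), frames=[5,2]
Step 9: ref 4 → FAULT (evict 2), frames=[5,4]
Step 10: ref 5 → HIT, frames=[5,4]
Step 11: ref 5 → HIT, frames=[5,4]
Step 12: ref 5 → HIT, frames=[5,4]
Step 13: ref 1 → FAULT (evict 5), frames=[1,4]
Step 14: ref 4 → HIT, frames=[1,4]
Step 15: ref 5 → FAULT (evict 4), frames=[1,5]
Total faults: 8

Answer: 8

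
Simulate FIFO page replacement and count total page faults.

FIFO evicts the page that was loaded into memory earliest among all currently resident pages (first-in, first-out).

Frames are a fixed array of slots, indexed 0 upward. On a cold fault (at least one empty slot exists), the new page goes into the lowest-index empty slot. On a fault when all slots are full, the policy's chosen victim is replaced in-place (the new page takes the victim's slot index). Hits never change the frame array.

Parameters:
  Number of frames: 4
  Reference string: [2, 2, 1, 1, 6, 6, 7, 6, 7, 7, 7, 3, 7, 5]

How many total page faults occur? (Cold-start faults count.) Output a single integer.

Step 0: ref 2 → FAULT, frames=[2,-,-,-]
Step 1: ref 2 → HIT, frames=[2,-,-,-]
Step 2: ref 1 → FAULT, frames=[2,1,-,-]
Step 3: ref 1 → HIT, frames=[2,1,-,-]
Step 4: ref 6 → FAULT, frames=[2,1,6,-]
Step 5: ref 6 → HIT, frames=[2,1,6,-]
Step 6: ref 7 → FAULT, frames=[2,1,6,7]
Step 7: ref 6 → HIT, frames=[2,1,6,7]
Step 8: ref 7 → HIT, frames=[2,1,6,7]
Step 9: ref 7 → HIT, frames=[2,1,6,7]
Step 10: ref 7 → HIT, frames=[2,1,6,7]
Step 11: ref 3 → FAULT (evict 2), frames=[3,1,6,7]
Step 12: ref 7 → HIT, frames=[3,1,6,7]
Step 13: ref 5 → FAULT (evict 1), frames=[3,5,6,7]
Total faults: 6

Answer: 6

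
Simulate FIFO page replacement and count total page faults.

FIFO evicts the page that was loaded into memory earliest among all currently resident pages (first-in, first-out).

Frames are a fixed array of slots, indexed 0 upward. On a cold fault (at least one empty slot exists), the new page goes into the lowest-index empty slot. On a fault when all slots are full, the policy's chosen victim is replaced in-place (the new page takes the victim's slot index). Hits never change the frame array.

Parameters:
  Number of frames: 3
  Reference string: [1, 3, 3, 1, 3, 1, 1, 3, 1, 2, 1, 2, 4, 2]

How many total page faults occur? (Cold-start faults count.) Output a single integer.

Step 0: ref 1 → FAULT, frames=[1,-,-]
Step 1: ref 3 → FAULT, frames=[1,3,-]
Step 2: ref 3 → HIT, frames=[1,3,-]
Step 3: ref 1 → HIT, frames=[1,3,-]
Step 4: ref 3 → HIT, frames=[1,3,-]
Step 5: ref 1 → HIT, frames=[1,3,-]
Step 6: ref 1 → HIT, frames=[1,3,-]
Step 7: ref 3 → HIT, frames=[1,3,-]
Step 8: ref 1 → HIT, frames=[1,3,-]
Step 9: ref 2 → FAULT, frames=[1,3,2]
Step 10: ref 1 → HIT, frames=[1,3,2]
Step 11: ref 2 → HIT, frames=[1,3,2]
Step 12: ref 4 → FAULT (evict 1), frames=[4,3,2]
Step 13: ref 2 → HIT, frames=[4,3,2]
Total faults: 4

Answer: 4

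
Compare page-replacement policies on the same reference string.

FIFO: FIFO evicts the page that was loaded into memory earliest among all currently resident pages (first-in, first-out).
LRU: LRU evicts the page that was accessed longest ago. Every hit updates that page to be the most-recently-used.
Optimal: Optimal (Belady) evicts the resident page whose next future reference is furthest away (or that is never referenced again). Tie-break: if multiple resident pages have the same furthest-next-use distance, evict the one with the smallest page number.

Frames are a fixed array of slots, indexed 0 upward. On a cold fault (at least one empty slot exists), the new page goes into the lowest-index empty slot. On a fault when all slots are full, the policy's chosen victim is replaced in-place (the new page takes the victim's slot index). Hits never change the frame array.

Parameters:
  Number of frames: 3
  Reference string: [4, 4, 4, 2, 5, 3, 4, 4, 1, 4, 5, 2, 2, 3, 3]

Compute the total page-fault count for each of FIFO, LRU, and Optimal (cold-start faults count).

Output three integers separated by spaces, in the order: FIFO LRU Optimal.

Answer: 9 9 7

Derivation:
--- FIFO ---
  step 0: ref 4 -> FAULT, frames=[4,-,-] (faults so far: 1)
  step 1: ref 4 -> HIT, frames=[4,-,-] (faults so far: 1)
  step 2: ref 4 -> HIT, frames=[4,-,-] (faults so far: 1)
  step 3: ref 2 -> FAULT, frames=[4,2,-] (faults so far: 2)
  step 4: ref 5 -> FAULT, frames=[4,2,5] (faults so far: 3)
  step 5: ref 3 -> FAULT, evict 4, frames=[3,2,5] (faults so far: 4)
  step 6: ref 4 -> FAULT, evict 2, frames=[3,4,5] (faults so far: 5)
  step 7: ref 4 -> HIT, frames=[3,4,5] (faults so far: 5)
  step 8: ref 1 -> FAULT, evict 5, frames=[3,4,1] (faults so far: 6)
  step 9: ref 4 -> HIT, frames=[3,4,1] (faults so far: 6)
  step 10: ref 5 -> FAULT, evict 3, frames=[5,4,1] (faults so far: 7)
  step 11: ref 2 -> FAULT, evict 4, frames=[5,2,1] (faults so far: 8)
  step 12: ref 2 -> HIT, frames=[5,2,1] (faults so far: 8)
  step 13: ref 3 -> FAULT, evict 1, frames=[5,2,3] (faults so far: 9)
  step 14: ref 3 -> HIT, frames=[5,2,3] (faults so far: 9)
  FIFO total faults: 9
--- LRU ---
  step 0: ref 4 -> FAULT, frames=[4,-,-] (faults so far: 1)
  step 1: ref 4 -> HIT, frames=[4,-,-] (faults so far: 1)
  step 2: ref 4 -> HIT, frames=[4,-,-] (faults so far: 1)
  step 3: ref 2 -> FAULT, frames=[4,2,-] (faults so far: 2)
  step 4: ref 5 -> FAULT, frames=[4,2,5] (faults so far: 3)
  step 5: ref 3 -> FAULT, evict 4, frames=[3,2,5] (faults so far: 4)
  step 6: ref 4 -> FAULT, evict 2, frames=[3,4,5] (faults so far: 5)
  step 7: ref 4 -> HIT, frames=[3,4,5] (faults so far: 5)
  step 8: ref 1 -> FAULT, evict 5, frames=[3,4,1] (faults so far: 6)
  step 9: ref 4 -> HIT, frames=[3,4,1] (faults so far: 6)
  step 10: ref 5 -> FAULT, evict 3, frames=[5,4,1] (faults so far: 7)
  step 11: ref 2 -> FAULT, evict 1, frames=[5,4,2] (faults so far: 8)
  step 12: ref 2 -> HIT, frames=[5,4,2] (faults so far: 8)
  step 13: ref 3 -> FAULT, evict 4, frames=[5,3,2] (faults so far: 9)
  step 14: ref 3 -> HIT, frames=[5,3,2] (faults so far: 9)
  LRU total faults: 9
--- Optimal ---
  step 0: ref 4 -> FAULT, frames=[4,-,-] (faults so far: 1)
  step 1: ref 4 -> HIT, frames=[4,-,-] (faults so far: 1)
  step 2: ref 4 -> HIT, frames=[4,-,-] (faults so far: 1)
  step 3: ref 2 -> FAULT, frames=[4,2,-] (faults so far: 2)
  step 4: ref 5 -> FAULT, frames=[4,2,5] (faults so far: 3)
  step 5: ref 3 -> FAULT, evict 2, frames=[4,3,5] (faults so far: 4)
  step 6: ref 4 -> HIT, frames=[4,3,5] (faults so far: 4)
  step 7: ref 4 -> HIT, frames=[4,3,5] (faults so far: 4)
  step 8: ref 1 -> FAULT, evict 3, frames=[4,1,5] (faults so far: 5)
  step 9: ref 4 -> HIT, frames=[4,1,5] (faults so far: 5)
  step 10: ref 5 -> HIT, frames=[4,1,5] (faults so far: 5)
  step 11: ref 2 -> FAULT, evict 1, frames=[4,2,5] (faults so far: 6)
  step 12: ref 2 -> HIT, frames=[4,2,5] (faults so far: 6)
  step 13: ref 3 -> FAULT, evict 2, frames=[4,3,5] (faults so far: 7)
  step 14: ref 3 -> HIT, frames=[4,3,5] (faults so far: 7)
  Optimal total faults: 7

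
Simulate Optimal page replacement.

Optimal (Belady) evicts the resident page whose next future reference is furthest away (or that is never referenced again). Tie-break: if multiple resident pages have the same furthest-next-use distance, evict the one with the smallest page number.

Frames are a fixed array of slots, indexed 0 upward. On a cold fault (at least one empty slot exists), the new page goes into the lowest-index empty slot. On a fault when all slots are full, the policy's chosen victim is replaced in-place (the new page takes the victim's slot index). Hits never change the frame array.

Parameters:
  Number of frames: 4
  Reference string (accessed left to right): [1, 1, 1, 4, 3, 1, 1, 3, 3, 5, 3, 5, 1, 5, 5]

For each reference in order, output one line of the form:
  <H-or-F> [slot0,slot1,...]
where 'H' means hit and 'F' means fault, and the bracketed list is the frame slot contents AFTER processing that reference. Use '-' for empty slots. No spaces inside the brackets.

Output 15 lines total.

F [1,-,-,-]
H [1,-,-,-]
H [1,-,-,-]
F [1,4,-,-]
F [1,4,3,-]
H [1,4,3,-]
H [1,4,3,-]
H [1,4,3,-]
H [1,4,3,-]
F [1,4,3,5]
H [1,4,3,5]
H [1,4,3,5]
H [1,4,3,5]
H [1,4,3,5]
H [1,4,3,5]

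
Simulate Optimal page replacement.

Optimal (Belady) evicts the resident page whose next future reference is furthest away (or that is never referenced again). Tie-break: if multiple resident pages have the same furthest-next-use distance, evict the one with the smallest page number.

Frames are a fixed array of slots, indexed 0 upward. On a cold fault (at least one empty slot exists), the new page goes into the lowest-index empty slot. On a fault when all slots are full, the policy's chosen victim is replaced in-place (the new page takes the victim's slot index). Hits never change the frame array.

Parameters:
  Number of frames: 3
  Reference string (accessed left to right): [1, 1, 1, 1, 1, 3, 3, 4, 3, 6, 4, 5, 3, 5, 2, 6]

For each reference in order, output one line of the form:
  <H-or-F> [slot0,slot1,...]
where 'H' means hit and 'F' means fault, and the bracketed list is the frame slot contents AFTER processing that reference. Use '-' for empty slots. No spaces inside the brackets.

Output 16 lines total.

F [1,-,-]
H [1,-,-]
H [1,-,-]
H [1,-,-]
H [1,-,-]
F [1,3,-]
H [1,3,-]
F [1,3,4]
H [1,3,4]
F [6,3,4]
H [6,3,4]
F [6,3,5]
H [6,3,5]
H [6,3,5]
F [6,2,5]
H [6,2,5]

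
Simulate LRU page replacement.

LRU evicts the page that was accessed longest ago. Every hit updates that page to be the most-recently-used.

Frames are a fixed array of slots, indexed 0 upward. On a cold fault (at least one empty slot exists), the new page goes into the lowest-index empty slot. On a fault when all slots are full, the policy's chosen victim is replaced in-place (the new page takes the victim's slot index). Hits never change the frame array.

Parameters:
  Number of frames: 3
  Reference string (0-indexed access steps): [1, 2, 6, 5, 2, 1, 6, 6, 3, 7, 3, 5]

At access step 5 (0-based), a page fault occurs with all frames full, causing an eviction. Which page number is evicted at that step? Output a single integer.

Step 0: ref 1 -> FAULT, frames=[1,-,-]
Step 1: ref 2 -> FAULT, frames=[1,2,-]
Step 2: ref 6 -> FAULT, frames=[1,2,6]
Step 3: ref 5 -> FAULT, evict 1, frames=[5,2,6]
Step 4: ref 2 -> HIT, frames=[5,2,6]
Step 5: ref 1 -> FAULT, evict 6, frames=[5,2,1]
At step 5: evicted page 6

Answer: 6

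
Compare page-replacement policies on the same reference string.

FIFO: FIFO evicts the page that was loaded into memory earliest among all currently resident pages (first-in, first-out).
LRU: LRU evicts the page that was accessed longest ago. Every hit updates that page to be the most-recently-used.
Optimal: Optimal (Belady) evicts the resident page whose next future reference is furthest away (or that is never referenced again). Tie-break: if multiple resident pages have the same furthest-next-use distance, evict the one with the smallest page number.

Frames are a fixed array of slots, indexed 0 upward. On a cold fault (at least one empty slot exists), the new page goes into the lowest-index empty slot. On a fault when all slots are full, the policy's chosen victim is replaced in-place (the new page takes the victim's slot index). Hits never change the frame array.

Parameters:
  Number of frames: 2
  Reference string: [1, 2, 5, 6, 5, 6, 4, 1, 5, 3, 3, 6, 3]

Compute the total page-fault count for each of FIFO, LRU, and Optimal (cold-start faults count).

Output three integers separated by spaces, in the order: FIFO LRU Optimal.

Answer: 9 9 8

Derivation:
--- FIFO ---
  step 0: ref 1 -> FAULT, frames=[1,-] (faults so far: 1)
  step 1: ref 2 -> FAULT, frames=[1,2] (faults so far: 2)
  step 2: ref 5 -> FAULT, evict 1, frames=[5,2] (faults so far: 3)
  step 3: ref 6 -> FAULT, evict 2, frames=[5,6] (faults so far: 4)
  step 4: ref 5 -> HIT, frames=[5,6] (faults so far: 4)
  step 5: ref 6 -> HIT, frames=[5,6] (faults so far: 4)
  step 6: ref 4 -> FAULT, evict 5, frames=[4,6] (faults so far: 5)
  step 7: ref 1 -> FAULT, evict 6, frames=[4,1] (faults so far: 6)
  step 8: ref 5 -> FAULT, evict 4, frames=[5,1] (faults so far: 7)
  step 9: ref 3 -> FAULT, evict 1, frames=[5,3] (faults so far: 8)
  step 10: ref 3 -> HIT, frames=[5,3] (faults so far: 8)
  step 11: ref 6 -> FAULT, evict 5, frames=[6,3] (faults so far: 9)
  step 12: ref 3 -> HIT, frames=[6,3] (faults so far: 9)
  FIFO total faults: 9
--- LRU ---
  step 0: ref 1 -> FAULT, frames=[1,-] (faults so far: 1)
  step 1: ref 2 -> FAULT, frames=[1,2] (faults so far: 2)
  step 2: ref 5 -> FAULT, evict 1, frames=[5,2] (faults so far: 3)
  step 3: ref 6 -> FAULT, evict 2, frames=[5,6] (faults so far: 4)
  step 4: ref 5 -> HIT, frames=[5,6] (faults so far: 4)
  step 5: ref 6 -> HIT, frames=[5,6] (faults so far: 4)
  step 6: ref 4 -> FAULT, evict 5, frames=[4,6] (faults so far: 5)
  step 7: ref 1 -> FAULT, evict 6, frames=[4,1] (faults so far: 6)
  step 8: ref 5 -> FAULT, evict 4, frames=[5,1] (faults so far: 7)
  step 9: ref 3 -> FAULT, evict 1, frames=[5,3] (faults so far: 8)
  step 10: ref 3 -> HIT, frames=[5,3] (faults so far: 8)
  step 11: ref 6 -> FAULT, evict 5, frames=[6,3] (faults so far: 9)
  step 12: ref 3 -> HIT, frames=[6,3] (faults so far: 9)
  LRU total faults: 9
--- Optimal ---
  step 0: ref 1 -> FAULT, frames=[1,-] (faults so far: 1)
  step 1: ref 2 -> FAULT, frames=[1,2] (faults so far: 2)
  step 2: ref 5 -> FAULT, evict 2, frames=[1,5] (faults so far: 3)
  step 3: ref 6 -> FAULT, evict 1, frames=[6,5] (faults so far: 4)
  step 4: ref 5 -> HIT, frames=[6,5] (faults so far: 4)
  step 5: ref 6 -> HIT, frames=[6,5] (faults so far: 4)
  step 6: ref 4 -> FAULT, evict 6, frames=[4,5] (faults so far: 5)
  step 7: ref 1 -> FAULT, evict 4, frames=[1,5] (faults so far: 6)
  step 8: ref 5 -> HIT, frames=[1,5] (faults so far: 6)
  step 9: ref 3 -> FAULT, evict 1, frames=[3,5] (faults so far: 7)
  step 10: ref 3 -> HIT, frames=[3,5] (faults so far: 7)
  step 11: ref 6 -> FAULT, evict 5, frames=[3,6] (faults so far: 8)
  step 12: ref 3 -> HIT, frames=[3,6] (faults so far: 8)
  Optimal total faults: 8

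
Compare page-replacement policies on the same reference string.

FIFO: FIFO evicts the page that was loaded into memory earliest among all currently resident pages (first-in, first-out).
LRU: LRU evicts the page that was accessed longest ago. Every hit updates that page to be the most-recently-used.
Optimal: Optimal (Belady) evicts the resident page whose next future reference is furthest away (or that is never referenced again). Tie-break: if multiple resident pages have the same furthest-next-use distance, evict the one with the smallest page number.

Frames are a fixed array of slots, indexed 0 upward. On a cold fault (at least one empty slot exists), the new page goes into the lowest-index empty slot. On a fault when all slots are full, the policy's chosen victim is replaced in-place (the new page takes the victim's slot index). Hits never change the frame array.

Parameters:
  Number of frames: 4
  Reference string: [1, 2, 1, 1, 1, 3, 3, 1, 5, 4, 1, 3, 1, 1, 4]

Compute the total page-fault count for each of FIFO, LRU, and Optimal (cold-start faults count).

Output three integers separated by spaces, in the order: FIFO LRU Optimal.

--- FIFO ---
  step 0: ref 1 -> FAULT, frames=[1,-,-,-] (faults so far: 1)
  step 1: ref 2 -> FAULT, frames=[1,2,-,-] (faults so far: 2)
  step 2: ref 1 -> HIT, frames=[1,2,-,-] (faults so far: 2)
  step 3: ref 1 -> HIT, frames=[1,2,-,-] (faults so far: 2)
  step 4: ref 1 -> HIT, frames=[1,2,-,-] (faults so far: 2)
  step 5: ref 3 -> FAULT, frames=[1,2,3,-] (faults so far: 3)
  step 6: ref 3 -> HIT, frames=[1,2,3,-] (faults so far: 3)
  step 7: ref 1 -> HIT, frames=[1,2,3,-] (faults so far: 3)
  step 8: ref 5 -> FAULT, frames=[1,2,3,5] (faults so far: 4)
  step 9: ref 4 -> FAULT, evict 1, frames=[4,2,3,5] (faults so far: 5)
  step 10: ref 1 -> FAULT, evict 2, frames=[4,1,3,5] (faults so far: 6)
  step 11: ref 3 -> HIT, frames=[4,1,3,5] (faults so far: 6)
  step 12: ref 1 -> HIT, frames=[4,1,3,5] (faults so far: 6)
  step 13: ref 1 -> HIT, frames=[4,1,3,5] (faults so far: 6)
  step 14: ref 4 -> HIT, frames=[4,1,3,5] (faults so far: 6)
  FIFO total faults: 6
--- LRU ---
  step 0: ref 1 -> FAULT, frames=[1,-,-,-] (faults so far: 1)
  step 1: ref 2 -> FAULT, frames=[1,2,-,-] (faults so far: 2)
  step 2: ref 1 -> HIT, frames=[1,2,-,-] (faults so far: 2)
  step 3: ref 1 -> HIT, frames=[1,2,-,-] (faults so far: 2)
  step 4: ref 1 -> HIT, frames=[1,2,-,-] (faults so far: 2)
  step 5: ref 3 -> FAULT, frames=[1,2,3,-] (faults so far: 3)
  step 6: ref 3 -> HIT, frames=[1,2,3,-] (faults so far: 3)
  step 7: ref 1 -> HIT, frames=[1,2,3,-] (faults so far: 3)
  step 8: ref 5 -> FAULT, frames=[1,2,3,5] (faults so far: 4)
  step 9: ref 4 -> FAULT, evict 2, frames=[1,4,3,5] (faults so far: 5)
  step 10: ref 1 -> HIT, frames=[1,4,3,5] (faults so far: 5)
  step 11: ref 3 -> HIT, frames=[1,4,3,5] (faults so far: 5)
  step 12: ref 1 -> HIT, frames=[1,4,3,5] (faults so far: 5)
  step 13: ref 1 -> HIT, frames=[1,4,3,5] (faults so far: 5)
  step 14: ref 4 -> HIT, frames=[1,4,3,5] (faults so far: 5)
  LRU total faults: 5
--- Optimal ---
  step 0: ref 1 -> FAULT, frames=[1,-,-,-] (faults so far: 1)
  step 1: ref 2 -> FAULT, frames=[1,2,-,-] (faults so far: 2)
  step 2: ref 1 -> HIT, frames=[1,2,-,-] (faults so far: 2)
  step 3: ref 1 -> HIT, frames=[1,2,-,-] (faults so far: 2)
  step 4: ref 1 -> HIT, frames=[1,2,-,-] (faults so far: 2)
  step 5: ref 3 -> FAULT, frames=[1,2,3,-] (faults so far: 3)
  step 6: ref 3 -> HIT, frames=[1,2,3,-] (faults so far: 3)
  step 7: ref 1 -> HIT, frames=[1,2,3,-] (faults so far: 3)
  step 8: ref 5 -> FAULT, frames=[1,2,3,5] (faults so far: 4)
  step 9: ref 4 -> FAULT, evict 2, frames=[1,4,3,5] (faults so far: 5)
  step 10: ref 1 -> HIT, frames=[1,4,3,5] (faults so far: 5)
  step 11: ref 3 -> HIT, frames=[1,4,3,5] (faults so far: 5)
  step 12: ref 1 -> HIT, frames=[1,4,3,5] (faults so far: 5)
  step 13: ref 1 -> HIT, frames=[1,4,3,5] (faults so far: 5)
  step 14: ref 4 -> HIT, frames=[1,4,3,5] (faults so far: 5)
  Optimal total faults: 5

Answer: 6 5 5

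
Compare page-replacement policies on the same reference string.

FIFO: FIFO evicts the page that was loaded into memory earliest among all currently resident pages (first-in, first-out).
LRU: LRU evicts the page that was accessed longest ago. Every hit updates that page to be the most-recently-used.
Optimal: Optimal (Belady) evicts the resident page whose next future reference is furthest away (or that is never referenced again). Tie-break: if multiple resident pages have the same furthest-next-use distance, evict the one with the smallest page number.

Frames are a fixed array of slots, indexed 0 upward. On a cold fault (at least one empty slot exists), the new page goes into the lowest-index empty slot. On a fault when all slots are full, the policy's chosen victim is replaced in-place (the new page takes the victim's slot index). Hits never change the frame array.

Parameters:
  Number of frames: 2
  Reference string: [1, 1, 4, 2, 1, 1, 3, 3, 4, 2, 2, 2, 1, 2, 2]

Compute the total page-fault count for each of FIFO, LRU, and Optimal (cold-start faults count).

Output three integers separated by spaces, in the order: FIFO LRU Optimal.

--- FIFO ---
  step 0: ref 1 -> FAULT, frames=[1,-] (faults so far: 1)
  step 1: ref 1 -> HIT, frames=[1,-] (faults so far: 1)
  step 2: ref 4 -> FAULT, frames=[1,4] (faults so far: 2)
  step 3: ref 2 -> FAULT, evict 1, frames=[2,4] (faults so far: 3)
  step 4: ref 1 -> FAULT, evict 4, frames=[2,1] (faults so far: 4)
  step 5: ref 1 -> HIT, frames=[2,1] (faults so far: 4)
  step 6: ref 3 -> FAULT, evict 2, frames=[3,1] (faults so far: 5)
  step 7: ref 3 -> HIT, frames=[3,1] (faults so far: 5)
  step 8: ref 4 -> FAULT, evict 1, frames=[3,4] (faults so far: 6)
  step 9: ref 2 -> FAULT, evict 3, frames=[2,4] (faults so far: 7)
  step 10: ref 2 -> HIT, frames=[2,4] (faults so far: 7)
  step 11: ref 2 -> HIT, frames=[2,4] (faults so far: 7)
  step 12: ref 1 -> FAULT, evict 4, frames=[2,1] (faults so far: 8)
  step 13: ref 2 -> HIT, frames=[2,1] (faults so far: 8)
  step 14: ref 2 -> HIT, frames=[2,1] (faults so far: 8)
  FIFO total faults: 8
--- LRU ---
  step 0: ref 1 -> FAULT, frames=[1,-] (faults so far: 1)
  step 1: ref 1 -> HIT, frames=[1,-] (faults so far: 1)
  step 2: ref 4 -> FAULT, frames=[1,4] (faults so far: 2)
  step 3: ref 2 -> FAULT, evict 1, frames=[2,4] (faults so far: 3)
  step 4: ref 1 -> FAULT, evict 4, frames=[2,1] (faults so far: 4)
  step 5: ref 1 -> HIT, frames=[2,1] (faults so far: 4)
  step 6: ref 3 -> FAULT, evict 2, frames=[3,1] (faults so far: 5)
  step 7: ref 3 -> HIT, frames=[3,1] (faults so far: 5)
  step 8: ref 4 -> FAULT, evict 1, frames=[3,4] (faults so far: 6)
  step 9: ref 2 -> FAULT, evict 3, frames=[2,4] (faults so far: 7)
  step 10: ref 2 -> HIT, frames=[2,4] (faults so far: 7)
  step 11: ref 2 -> HIT, frames=[2,4] (faults so far: 7)
  step 12: ref 1 -> FAULT, evict 4, frames=[2,1] (faults so far: 8)
  step 13: ref 2 -> HIT, frames=[2,1] (faults so far: 8)
  step 14: ref 2 -> HIT, frames=[2,1] (faults so far: 8)
  LRU total faults: 8
--- Optimal ---
  step 0: ref 1 -> FAULT, frames=[1,-] (faults so far: 1)
  step 1: ref 1 -> HIT, frames=[1,-] (faults so far: 1)
  step 2: ref 4 -> FAULT, frames=[1,4] (faults so far: 2)
  step 3: ref 2 -> FAULT, evict 4, frames=[1,2] (faults so far: 3)
  step 4: ref 1 -> HIT, frames=[1,2] (faults so far: 3)
  step 5: ref 1 -> HIT, frames=[1,2] (faults so far: 3)
  step 6: ref 3 -> FAULT, evict 1, frames=[3,2] (faults so far: 4)
  step 7: ref 3 -> HIT, frames=[3,2] (faults so far: 4)
  step 8: ref 4 -> FAULT, evict 3, frames=[4,2] (faults so far: 5)
  step 9: ref 2 -> HIT, frames=[4,2] (faults so far: 5)
  step 10: ref 2 -> HIT, frames=[4,2] (faults so far: 5)
  step 11: ref 2 -> HIT, frames=[4,2] (faults so far: 5)
  step 12: ref 1 -> FAULT, evict 4, frames=[1,2] (faults so far: 6)
  step 13: ref 2 -> HIT, frames=[1,2] (faults so far: 6)
  step 14: ref 2 -> HIT, frames=[1,2] (faults so far: 6)
  Optimal total faults: 6

Answer: 8 8 6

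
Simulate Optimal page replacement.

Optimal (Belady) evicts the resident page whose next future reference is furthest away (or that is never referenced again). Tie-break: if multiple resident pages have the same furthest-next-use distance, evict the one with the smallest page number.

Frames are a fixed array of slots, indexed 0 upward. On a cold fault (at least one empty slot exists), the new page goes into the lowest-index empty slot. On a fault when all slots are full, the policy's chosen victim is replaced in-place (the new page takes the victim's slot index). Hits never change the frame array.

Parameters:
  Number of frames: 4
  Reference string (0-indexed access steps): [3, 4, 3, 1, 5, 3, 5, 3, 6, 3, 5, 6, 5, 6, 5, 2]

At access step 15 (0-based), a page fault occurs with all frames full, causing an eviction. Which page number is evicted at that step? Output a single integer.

Answer: 3

Derivation:
Step 0: ref 3 -> FAULT, frames=[3,-,-,-]
Step 1: ref 4 -> FAULT, frames=[3,4,-,-]
Step 2: ref 3 -> HIT, frames=[3,4,-,-]
Step 3: ref 1 -> FAULT, frames=[3,4,1,-]
Step 4: ref 5 -> FAULT, frames=[3,4,1,5]
Step 5: ref 3 -> HIT, frames=[3,4,1,5]
Step 6: ref 5 -> HIT, frames=[3,4,1,5]
Step 7: ref 3 -> HIT, frames=[3,4,1,5]
Step 8: ref 6 -> FAULT, evict 1, frames=[3,4,6,5]
Step 9: ref 3 -> HIT, frames=[3,4,6,5]
Step 10: ref 5 -> HIT, frames=[3,4,6,5]
Step 11: ref 6 -> HIT, frames=[3,4,6,5]
Step 12: ref 5 -> HIT, frames=[3,4,6,5]
Step 13: ref 6 -> HIT, frames=[3,4,6,5]
Step 14: ref 5 -> HIT, frames=[3,4,6,5]
Step 15: ref 2 -> FAULT, evict 3, frames=[2,4,6,5]
At step 15: evicted page 3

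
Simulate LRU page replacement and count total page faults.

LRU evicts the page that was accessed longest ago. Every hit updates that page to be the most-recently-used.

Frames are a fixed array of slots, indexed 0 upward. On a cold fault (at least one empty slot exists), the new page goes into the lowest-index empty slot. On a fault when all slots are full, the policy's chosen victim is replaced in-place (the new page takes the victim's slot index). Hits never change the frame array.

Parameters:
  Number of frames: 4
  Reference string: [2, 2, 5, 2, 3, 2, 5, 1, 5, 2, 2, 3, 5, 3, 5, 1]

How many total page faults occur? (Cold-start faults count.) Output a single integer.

Answer: 4

Derivation:
Step 0: ref 2 → FAULT, frames=[2,-,-,-]
Step 1: ref 2 → HIT, frames=[2,-,-,-]
Step 2: ref 5 → FAULT, frames=[2,5,-,-]
Step 3: ref 2 → HIT, frames=[2,5,-,-]
Step 4: ref 3 → FAULT, frames=[2,5,3,-]
Step 5: ref 2 → HIT, frames=[2,5,3,-]
Step 6: ref 5 → HIT, frames=[2,5,3,-]
Step 7: ref 1 → FAULT, frames=[2,5,3,1]
Step 8: ref 5 → HIT, frames=[2,5,3,1]
Step 9: ref 2 → HIT, frames=[2,5,3,1]
Step 10: ref 2 → HIT, frames=[2,5,3,1]
Step 11: ref 3 → HIT, frames=[2,5,3,1]
Step 12: ref 5 → HIT, frames=[2,5,3,1]
Step 13: ref 3 → HIT, frames=[2,5,3,1]
Step 14: ref 5 → HIT, frames=[2,5,3,1]
Step 15: ref 1 → HIT, frames=[2,5,3,1]
Total faults: 4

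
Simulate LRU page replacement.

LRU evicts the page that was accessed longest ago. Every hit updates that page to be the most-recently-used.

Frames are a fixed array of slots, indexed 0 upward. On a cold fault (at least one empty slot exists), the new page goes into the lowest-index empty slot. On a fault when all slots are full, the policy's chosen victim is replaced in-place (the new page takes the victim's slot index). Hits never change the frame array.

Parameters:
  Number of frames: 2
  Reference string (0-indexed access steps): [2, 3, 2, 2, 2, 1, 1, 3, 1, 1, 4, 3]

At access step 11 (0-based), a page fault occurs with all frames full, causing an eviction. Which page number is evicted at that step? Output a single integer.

Answer: 1

Derivation:
Step 0: ref 2 -> FAULT, frames=[2,-]
Step 1: ref 3 -> FAULT, frames=[2,3]
Step 2: ref 2 -> HIT, frames=[2,3]
Step 3: ref 2 -> HIT, frames=[2,3]
Step 4: ref 2 -> HIT, frames=[2,3]
Step 5: ref 1 -> FAULT, evict 3, frames=[2,1]
Step 6: ref 1 -> HIT, frames=[2,1]
Step 7: ref 3 -> FAULT, evict 2, frames=[3,1]
Step 8: ref 1 -> HIT, frames=[3,1]
Step 9: ref 1 -> HIT, frames=[3,1]
Step 10: ref 4 -> FAULT, evict 3, frames=[4,1]
Step 11: ref 3 -> FAULT, evict 1, frames=[4,3]
At step 11: evicted page 1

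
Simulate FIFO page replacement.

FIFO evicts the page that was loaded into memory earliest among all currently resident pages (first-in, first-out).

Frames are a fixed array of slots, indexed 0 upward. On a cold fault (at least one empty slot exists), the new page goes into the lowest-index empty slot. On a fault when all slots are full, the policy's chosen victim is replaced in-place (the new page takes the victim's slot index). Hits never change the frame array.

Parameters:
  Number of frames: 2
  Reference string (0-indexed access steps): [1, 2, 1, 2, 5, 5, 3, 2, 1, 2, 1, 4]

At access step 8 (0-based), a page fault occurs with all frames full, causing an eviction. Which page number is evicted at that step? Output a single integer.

Answer: 3

Derivation:
Step 0: ref 1 -> FAULT, frames=[1,-]
Step 1: ref 2 -> FAULT, frames=[1,2]
Step 2: ref 1 -> HIT, frames=[1,2]
Step 3: ref 2 -> HIT, frames=[1,2]
Step 4: ref 5 -> FAULT, evict 1, frames=[5,2]
Step 5: ref 5 -> HIT, frames=[5,2]
Step 6: ref 3 -> FAULT, evict 2, frames=[5,3]
Step 7: ref 2 -> FAULT, evict 5, frames=[2,3]
Step 8: ref 1 -> FAULT, evict 3, frames=[2,1]
At step 8: evicted page 3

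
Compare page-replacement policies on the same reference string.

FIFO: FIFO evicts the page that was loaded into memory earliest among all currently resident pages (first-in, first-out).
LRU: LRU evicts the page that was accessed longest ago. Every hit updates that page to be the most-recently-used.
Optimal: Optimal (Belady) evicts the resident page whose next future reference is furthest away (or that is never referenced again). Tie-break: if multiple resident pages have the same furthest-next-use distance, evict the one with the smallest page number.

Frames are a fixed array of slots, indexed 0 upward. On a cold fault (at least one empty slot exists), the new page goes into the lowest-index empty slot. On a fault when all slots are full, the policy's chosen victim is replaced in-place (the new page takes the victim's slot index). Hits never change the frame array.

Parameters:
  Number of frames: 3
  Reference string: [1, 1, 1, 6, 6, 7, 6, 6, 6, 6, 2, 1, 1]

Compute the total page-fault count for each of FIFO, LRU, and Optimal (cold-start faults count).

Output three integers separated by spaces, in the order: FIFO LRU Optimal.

Answer: 5 5 4

Derivation:
--- FIFO ---
  step 0: ref 1 -> FAULT, frames=[1,-,-] (faults so far: 1)
  step 1: ref 1 -> HIT, frames=[1,-,-] (faults so far: 1)
  step 2: ref 1 -> HIT, frames=[1,-,-] (faults so far: 1)
  step 3: ref 6 -> FAULT, frames=[1,6,-] (faults so far: 2)
  step 4: ref 6 -> HIT, frames=[1,6,-] (faults so far: 2)
  step 5: ref 7 -> FAULT, frames=[1,6,7] (faults so far: 3)
  step 6: ref 6 -> HIT, frames=[1,6,7] (faults so far: 3)
  step 7: ref 6 -> HIT, frames=[1,6,7] (faults so far: 3)
  step 8: ref 6 -> HIT, frames=[1,6,7] (faults so far: 3)
  step 9: ref 6 -> HIT, frames=[1,6,7] (faults so far: 3)
  step 10: ref 2 -> FAULT, evict 1, frames=[2,6,7] (faults so far: 4)
  step 11: ref 1 -> FAULT, evict 6, frames=[2,1,7] (faults so far: 5)
  step 12: ref 1 -> HIT, frames=[2,1,7] (faults so far: 5)
  FIFO total faults: 5
--- LRU ---
  step 0: ref 1 -> FAULT, frames=[1,-,-] (faults so far: 1)
  step 1: ref 1 -> HIT, frames=[1,-,-] (faults so far: 1)
  step 2: ref 1 -> HIT, frames=[1,-,-] (faults so far: 1)
  step 3: ref 6 -> FAULT, frames=[1,6,-] (faults so far: 2)
  step 4: ref 6 -> HIT, frames=[1,6,-] (faults so far: 2)
  step 5: ref 7 -> FAULT, frames=[1,6,7] (faults so far: 3)
  step 6: ref 6 -> HIT, frames=[1,6,7] (faults so far: 3)
  step 7: ref 6 -> HIT, frames=[1,6,7] (faults so far: 3)
  step 8: ref 6 -> HIT, frames=[1,6,7] (faults so far: 3)
  step 9: ref 6 -> HIT, frames=[1,6,7] (faults so far: 3)
  step 10: ref 2 -> FAULT, evict 1, frames=[2,6,7] (faults so far: 4)
  step 11: ref 1 -> FAULT, evict 7, frames=[2,6,1] (faults so far: 5)
  step 12: ref 1 -> HIT, frames=[2,6,1] (faults so far: 5)
  LRU total faults: 5
--- Optimal ---
  step 0: ref 1 -> FAULT, frames=[1,-,-] (faults so far: 1)
  step 1: ref 1 -> HIT, frames=[1,-,-] (faults so far: 1)
  step 2: ref 1 -> HIT, frames=[1,-,-] (faults so far: 1)
  step 3: ref 6 -> FAULT, frames=[1,6,-] (faults so far: 2)
  step 4: ref 6 -> HIT, frames=[1,6,-] (faults so far: 2)
  step 5: ref 7 -> FAULT, frames=[1,6,7] (faults so far: 3)
  step 6: ref 6 -> HIT, frames=[1,6,7] (faults so far: 3)
  step 7: ref 6 -> HIT, frames=[1,6,7] (faults so far: 3)
  step 8: ref 6 -> HIT, frames=[1,6,7] (faults so far: 3)
  step 9: ref 6 -> HIT, frames=[1,6,7] (faults so far: 3)
  step 10: ref 2 -> FAULT, evict 6, frames=[1,2,7] (faults so far: 4)
  step 11: ref 1 -> HIT, frames=[1,2,7] (faults so far: 4)
  step 12: ref 1 -> HIT, frames=[1,2,7] (faults so far: 4)
  Optimal total faults: 4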